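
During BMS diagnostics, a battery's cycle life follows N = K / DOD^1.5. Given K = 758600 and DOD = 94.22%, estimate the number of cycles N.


DOD^1.5 = 914.57
N = K / DOD^1.5 = 758600 / 914.57 = 829.5

829.5 cycles


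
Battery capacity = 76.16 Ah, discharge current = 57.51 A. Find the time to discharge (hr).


Runtime = 76.16 Ah / 57.51 A = 1.324 hr

1.324 hr


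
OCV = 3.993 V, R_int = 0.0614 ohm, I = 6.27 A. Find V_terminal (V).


V = OCV - I*R = 3.993 - 6.27 * 0.0614 = 3.608 V

3.608 V


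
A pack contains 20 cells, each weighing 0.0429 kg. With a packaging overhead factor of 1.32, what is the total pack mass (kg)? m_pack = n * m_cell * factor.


m_pack = n * m_cell * overhead = 20 * 0.0429 * 1.32 = 1.133 kg

1.133 kg


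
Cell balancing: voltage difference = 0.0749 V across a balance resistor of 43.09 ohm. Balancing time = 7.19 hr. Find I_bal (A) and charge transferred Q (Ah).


First, Ohm's law: I_bal = 0.0749 V / 43.09 ohm = 0.0017382 A
Then Q = I * t = 0.0017382 A * 7.19 hr = 0.01250 Ah

I=0.0017382 A, Q=0.01250 Ah


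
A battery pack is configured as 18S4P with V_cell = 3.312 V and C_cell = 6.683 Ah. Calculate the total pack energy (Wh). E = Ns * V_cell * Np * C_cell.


V_pack = 18 * 3.312 = 59.616 V
C_pack = 4 * 6.683 = 26.732 Ah
E = V_pack * C_pack = 59.616 * 26.732 = 1594 Wh

1594 Wh


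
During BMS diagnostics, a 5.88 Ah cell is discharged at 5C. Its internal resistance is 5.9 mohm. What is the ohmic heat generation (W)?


Convert: R = 5.9 mohm = 0.0059 ohm
Step 1: I = C_rate * capacity = 5 * 5.88 = 29.4 A
Step 2: Q = I^2 * R = 29.4^2 * 0.0059 = 864.36 * 0.0059 = 5.100 W

5.100 W


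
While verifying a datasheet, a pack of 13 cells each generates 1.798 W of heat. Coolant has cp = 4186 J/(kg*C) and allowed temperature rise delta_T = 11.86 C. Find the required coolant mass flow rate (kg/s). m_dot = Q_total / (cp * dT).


Q_total = 13 * 1.798 = 23.374 W
m_dot = Q_total / (cp * dT) = 23.374 / (4186 * 11.86) = 4.708e-04 kg/s

4.708e-04 kg/s


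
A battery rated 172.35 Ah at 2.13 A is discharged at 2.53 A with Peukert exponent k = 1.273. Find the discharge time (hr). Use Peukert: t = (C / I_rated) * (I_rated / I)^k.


t_rated = C / I_rated = 172.35 / 2.13 = 80.915 hr
(I_rated/I)^k = (0.8419)^1.273 = 0.80326
t = t_rated * (I_rated/I)^k = 80.915 * 0.80326 = 65.00 hr

65.00 hr


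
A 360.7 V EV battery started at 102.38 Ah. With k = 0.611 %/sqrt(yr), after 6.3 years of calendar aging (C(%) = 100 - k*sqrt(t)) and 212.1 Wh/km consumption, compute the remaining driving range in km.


Step 1: capacity retention = 100 - 0.611 * sqrt(6.3) = 100 - 0.611 * 2.51 = 98.466%
Step 2: C_now = 102.38 * 98.466/100 = 100.81 Ah
Step 3: E_pack = V * C_now = 360.7 * 100.81 = 36362 Wh
Step 4: range = E_pack / consumption = 36362 / 212.1 = 171.4 km

171.4 km


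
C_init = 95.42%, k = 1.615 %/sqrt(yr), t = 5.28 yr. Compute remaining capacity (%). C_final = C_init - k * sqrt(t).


sqrt(t) = sqrt(5.28) = 2.2978
C_final = 95.42 - 1.615 * 2.2978 = 91.71%

91.71%


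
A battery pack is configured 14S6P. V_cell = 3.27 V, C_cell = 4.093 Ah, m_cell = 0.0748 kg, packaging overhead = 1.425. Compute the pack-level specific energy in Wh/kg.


Step 1: V_pack = 14 * 3.27 = 45.78 V
Step 2: C_pack = 6 * 4.093 = 24.558 Ah
Step 3: E_pack = V_pack * C_pack = 45.78 * 24.558 = 1124.3 Wh
Step 4: m_pack = 14 * 6 * 0.0748 * 1.425 = 8.9536 kg
Step 5: ED = E_pack / m_pack = 1124.3 / 8.9536 = 125.6 Wh/kg

125.6 Wh/kg


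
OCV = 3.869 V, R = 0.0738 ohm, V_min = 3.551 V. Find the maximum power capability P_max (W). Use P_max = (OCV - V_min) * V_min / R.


P_max = (OCV - V_min) * V_min / R = (3.869 - 3.551) * 3.551 / 0.0738 = 0.318 * 3.551 / 0.0738 = 15.30 W

15.30 W


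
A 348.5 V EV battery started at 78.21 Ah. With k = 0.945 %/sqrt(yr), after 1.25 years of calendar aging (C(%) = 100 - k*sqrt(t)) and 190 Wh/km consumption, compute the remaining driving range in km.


Step 1: capacity retention = 100 - 0.945 * sqrt(1.25) = 100 - 0.945 * 1.118 = 98.943%
Step 2: C_now = 78.21 * 98.943/100 = 77.383 Ah
Step 3: E_pack = V * C_now = 348.5 * 77.383 = 26968 Wh
Step 4: range = E_pack / consumption = 26968 / 190 = 141.9 km

141.9 km


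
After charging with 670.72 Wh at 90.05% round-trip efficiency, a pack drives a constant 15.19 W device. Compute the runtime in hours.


Step 1: E_discharge = eta/100 * E_charge = 90.05/100 * 670.72 = 603.98 Wh
Step 2: t = E_discharge / P = 603.98 / 15.19 = 39.76 hr

39.76 hr


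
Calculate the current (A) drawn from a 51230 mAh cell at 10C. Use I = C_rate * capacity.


Convert: capacity = 51230 mAh = 51.23 Ah
At 10C: I = 10 * 51.23 Ah = 512.3 A

512.3 A


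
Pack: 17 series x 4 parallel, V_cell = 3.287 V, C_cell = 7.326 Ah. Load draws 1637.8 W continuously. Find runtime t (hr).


Step 1: E_pack = Ns * V_cell * Np * C_cell = 17 * 3.287 * 4 * 7.326 = 1637.5 Wh
Step 2: t = E_pack / P = 1637.5 / 1637.8 = 0.9998 hr

0.9998 hr


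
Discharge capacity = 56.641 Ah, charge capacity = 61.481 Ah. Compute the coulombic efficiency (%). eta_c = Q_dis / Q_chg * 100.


Coulombic efficiency = 56.641/61.481 * 100% = 92.13%

92.13%


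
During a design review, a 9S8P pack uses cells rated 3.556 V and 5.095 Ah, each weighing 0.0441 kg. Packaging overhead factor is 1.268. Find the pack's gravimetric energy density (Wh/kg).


Step 1: V_pack = 9 * 3.556 = 32.004 V
Step 2: C_pack = 8 * 5.095 = 40.76 Ah
Step 3: E_pack = V_pack * C_pack = 32.004 * 40.76 = 1304.5 Wh
Step 4: m_pack = 9 * 8 * 0.0441 * 1.268 = 4.0262 kg
Step 5: ED = E_pack / m_pack = 1304.5 / 4.0262 = 324.0 Wh/kg

324.0 Wh/kg


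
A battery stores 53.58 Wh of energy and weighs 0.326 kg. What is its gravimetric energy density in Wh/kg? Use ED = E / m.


ED = E / m = 53.58 / 0.326 = 164.4 Wh/kg

164.4 Wh/kg


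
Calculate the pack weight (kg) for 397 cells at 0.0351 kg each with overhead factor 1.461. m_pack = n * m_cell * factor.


Cell mass sum = 397 * 0.0351 = 13.935 kg
With overhead 1.461: m_pack = 13.935 * 1.461 = 20.36 kg

20.36 kg


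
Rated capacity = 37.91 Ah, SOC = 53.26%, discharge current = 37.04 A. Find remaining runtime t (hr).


Step 1: remaining = SOC/100 * C_total = 53.26/100 * 37.91 = 20.191 Ah
Step 2: t = remaining / I = 20.191 / 37.04 = 0.5451 hr

0.5451 hr


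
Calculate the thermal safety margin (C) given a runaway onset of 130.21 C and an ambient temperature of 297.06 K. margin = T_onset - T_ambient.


Convert: T_ambient = 297.06 K = 23.91 C
margin = 130.21 - 23.91 = 106.3 C

106.3 C


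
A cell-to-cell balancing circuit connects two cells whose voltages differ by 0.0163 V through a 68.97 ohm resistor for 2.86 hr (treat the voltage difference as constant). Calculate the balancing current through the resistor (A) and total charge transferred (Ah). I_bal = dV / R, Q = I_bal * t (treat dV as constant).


First, Ohm's law: I_bal = 0.0163 V / 68.97 ohm = 2.3633e-04 A
Then Q = I * t = 2.3633e-04 A * 2.86 hr = 6.759e-04 Ah

I=2.3633e-04 A, Q=6.759e-04 Ah


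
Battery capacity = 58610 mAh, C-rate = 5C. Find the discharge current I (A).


Convert: capacity = 58610 mAh = 58.61 Ah
I = C_rate * capacity = 5 * 58.61 = 293.05 A

293.05 A


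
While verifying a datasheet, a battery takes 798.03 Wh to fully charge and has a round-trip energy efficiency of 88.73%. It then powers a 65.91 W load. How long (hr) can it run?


Step 1: E_discharge = eta/100 * E_charge = 88.73/100 * 798.03 = 708.09 Wh
Step 2: t = E_discharge / P = 708.09 / 65.91 = 10.74 hr

10.74 hr


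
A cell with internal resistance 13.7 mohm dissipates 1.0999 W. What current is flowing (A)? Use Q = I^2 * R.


Convert: R = 13.7 mohm = 0.0137 ohm
I = sqrt(Q / R) = sqrt(1.0999 / 0.0137) = sqrt(80.285) = 8.960 A

8.960 A


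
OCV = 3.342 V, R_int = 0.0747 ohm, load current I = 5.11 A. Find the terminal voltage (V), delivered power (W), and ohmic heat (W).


Step 1: V_terminal = OCV - I*R = 3.342 - 5.11 * 0.0747 = 2.9603 V
Step 2: P_out = V_terminal * I = 2.9603 * 5.11 = 15.13 W
Step 3: Q = I^2 * R = 5.11^2 * 0.0747 = 1.951 W

V=2.9603 V, P=15.13 W, Q=1.951 W


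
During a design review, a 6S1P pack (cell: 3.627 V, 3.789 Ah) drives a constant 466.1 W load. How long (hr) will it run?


Step 1: E_pack = Ns * V_cell * Np * C_cell = 6 * 3.627 * 1 * 3.789 = 82.456 Wh
Step 2: t = E_pack / P = 82.456 / 466.1 = 0.1769 hr

0.1769 hr


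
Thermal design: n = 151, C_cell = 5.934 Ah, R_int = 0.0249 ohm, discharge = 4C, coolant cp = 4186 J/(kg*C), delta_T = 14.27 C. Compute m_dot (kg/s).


Step 1: I = 4 * 5.934 = 23.736 A
Step 2: Q_cell = I^2 * R = 23.736^2 * 0.0249 = 14.029 W
Step 3: Q_total = 151 * 14.029 = 2118.4 W
Step 4: m_dot = Q_total / (cp * dT) = 2118.4 / (4186 * 14.27) = 0.03546 kg/s

0.03546 kg/s


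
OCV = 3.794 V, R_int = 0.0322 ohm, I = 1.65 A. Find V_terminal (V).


IR drop = 1.65 * 0.0322 = 0.05313 V
V = 3.794 - 0.05313 = 3.741 V

3.741 V


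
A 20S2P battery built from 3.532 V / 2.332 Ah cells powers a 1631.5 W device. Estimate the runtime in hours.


Step 1: E_pack = Ns * V_cell * Np * C_cell = 20 * 3.532 * 2 * 2.332 = 329.46 Wh
Step 2: t = E_pack / P = 329.46 / 1631.5 = 0.2019 hr

0.2019 hr


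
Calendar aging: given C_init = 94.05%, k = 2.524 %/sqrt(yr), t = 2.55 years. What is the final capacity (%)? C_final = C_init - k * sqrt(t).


sqrt(t) = sqrt(2.55) = 1.5969
C_final = 94.05 - 2.524 * 1.5969 = 90.02%

90.02%


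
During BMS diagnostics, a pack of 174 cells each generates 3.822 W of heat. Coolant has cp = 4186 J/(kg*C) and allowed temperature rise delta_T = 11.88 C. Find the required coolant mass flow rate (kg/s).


Step 1: Total heat Q = 174 * 3.822 W = 665.03 W
Step 2: denom = cp * dT = 4186 * 11.88 = 49730
Step 3: m_dot = 665.03 / 49730 = 0.01337 kg/s

0.01337 kg/s


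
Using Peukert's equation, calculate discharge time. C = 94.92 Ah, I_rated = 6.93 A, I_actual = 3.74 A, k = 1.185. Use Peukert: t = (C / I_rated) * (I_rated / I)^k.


t_rated = C / I_rated = 94.92 / 6.93 = 13.697 hr
(I_rated/I)^k = (1.8529)^1.185 = 2.0768
t = t_rated * (I_rated/I)^k = 13.697 * 2.0768 = 28.45 hr

28.45 hr


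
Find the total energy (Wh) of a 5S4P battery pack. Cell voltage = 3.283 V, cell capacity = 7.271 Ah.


V_pack = 5 * 3.283 = 16.415 V
C_pack = 4 * 7.271 = 29.084 Ah
E = V_pack * C_pack = 16.415 * 29.084 = 477.4 Wh

477.4 Wh


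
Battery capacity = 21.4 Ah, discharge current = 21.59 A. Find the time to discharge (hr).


Runtime = 21.4 Ah / 21.59 A = 0.9912 hr

0.9912 hr


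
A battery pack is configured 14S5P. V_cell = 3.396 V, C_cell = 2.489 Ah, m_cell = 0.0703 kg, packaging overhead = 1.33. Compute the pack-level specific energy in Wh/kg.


Step 1: V_pack = 14 * 3.396 = 47.544 V
Step 2: C_pack = 5 * 2.489 = 12.445 Ah
Step 3: E_pack = V_pack * C_pack = 47.544 * 12.445 = 591.69 Wh
Step 4: m_pack = 14 * 5 * 0.0703 * 1.33 = 6.5449 kg
Step 5: ED = E_pack / m_pack = 591.69 / 6.5449 = 90.40 Wh/kg

90.40 Wh/kg


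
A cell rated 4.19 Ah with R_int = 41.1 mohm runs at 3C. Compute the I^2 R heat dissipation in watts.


Convert: R = 41.1 mohm = 0.0411 ohm
Step 1: I = C_rate * capacity = 3 * 4.19 = 12.57 A
Step 2: Q = I^2 * R = 12.57^2 * 0.0411 = 158 * 0.0411 = 6.494 W

6.494 W


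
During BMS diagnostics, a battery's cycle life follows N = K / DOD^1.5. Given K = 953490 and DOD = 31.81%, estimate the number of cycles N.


DOD^1.5 = 179.41
N = K / DOD^1.5 = 953490 / 179.41 = 5315

5315 cycles


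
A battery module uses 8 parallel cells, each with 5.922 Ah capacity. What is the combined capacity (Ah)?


C_total = 8 * 5.922 = 47.376 Ah

47.376 Ah


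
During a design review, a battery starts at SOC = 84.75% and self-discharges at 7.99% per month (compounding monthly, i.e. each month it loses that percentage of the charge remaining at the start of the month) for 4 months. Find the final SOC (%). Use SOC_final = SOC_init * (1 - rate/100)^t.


decay = (1 - 7.99/100)^4 = 0.7167
SOC_final = 84.75 * 0.7167 = 60.74%

60.74%


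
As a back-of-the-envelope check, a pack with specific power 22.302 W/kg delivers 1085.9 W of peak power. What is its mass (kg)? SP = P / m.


m = P / SP = 1085.9 / 22.302 = 48.69 kg

48.69 kg


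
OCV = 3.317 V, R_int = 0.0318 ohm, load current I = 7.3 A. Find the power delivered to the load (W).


Step 1: V_terminal = OCV - I*R = 3.317 - 7.3 * 0.0318 = 3.0849 V
Step 2: P_out = V_terminal * I = 3.0849 * 7.3 = 22.52 W

22.52 W


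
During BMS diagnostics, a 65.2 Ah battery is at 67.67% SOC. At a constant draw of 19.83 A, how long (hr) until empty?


Step 1: remaining = SOC/100 * C_total = 67.67/100 * 65.2 = 44.121 Ah
Step 2: t = remaining / I = 44.121 / 19.83 = 2.225 hr

2.225 hr


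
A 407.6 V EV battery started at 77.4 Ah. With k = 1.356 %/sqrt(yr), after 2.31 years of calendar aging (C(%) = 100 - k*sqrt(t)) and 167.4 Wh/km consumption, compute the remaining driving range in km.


Step 1: capacity retention = 100 - 1.356 * sqrt(2.31) = 100 - 1.356 * 1.5199 = 97.939%
Step 2: C_now = 77.4 * 97.939/100 = 75.805 Ah
Step 3: E_pack = V * C_now = 407.6 * 75.805 = 30898 Wh
Step 4: range = E_pack / consumption = 30898 / 167.4 = 184.6 km

184.6 km


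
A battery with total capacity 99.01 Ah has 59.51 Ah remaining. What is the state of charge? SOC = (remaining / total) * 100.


SOC = (remaining / total) * 100 = (59.51 / 99.01) * 100 = 60.11%

60.11%


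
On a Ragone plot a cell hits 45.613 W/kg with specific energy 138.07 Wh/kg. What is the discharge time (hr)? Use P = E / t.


t = E / P = 138.07 / 45.613 = 3.027 hr

3.027 hr


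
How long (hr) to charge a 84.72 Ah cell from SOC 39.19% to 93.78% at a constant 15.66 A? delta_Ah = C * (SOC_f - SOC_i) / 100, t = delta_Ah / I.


Step 1: dSOC = 93.78% - 39.19% = 54.59%
Step 2: delta_Ah = 84.72 * 54.59 / 100 = 46.249 Ah
Step 3: t = 46.249 / 15.66 = 2.953 hr

2.953 hr


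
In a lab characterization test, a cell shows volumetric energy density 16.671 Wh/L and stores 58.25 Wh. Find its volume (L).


V = E / ED = 58.25 / 16.671 = 3.494 L

3.494 L


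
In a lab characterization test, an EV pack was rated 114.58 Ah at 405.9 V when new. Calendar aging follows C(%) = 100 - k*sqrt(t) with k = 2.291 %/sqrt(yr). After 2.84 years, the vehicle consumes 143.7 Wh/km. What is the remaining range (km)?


Step 1: capacity retention = 100 - 2.291 * sqrt(2.84) = 100 - 2.291 * 1.6852 = 96.139%
Step 2: C_now = 114.58 * 96.139/100 = 110.16 Ah
Step 3: E_pack = V * C_now = 405.9 * 110.16 = 44714 Wh
Step 4: range = E_pack / consumption = 44714 / 143.7 = 311.2 km

311.2 km


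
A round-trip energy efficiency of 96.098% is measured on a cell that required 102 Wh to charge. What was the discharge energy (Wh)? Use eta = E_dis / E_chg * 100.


E_dis = eta/100 * E_chg = 96.098/100 * 102 = 98.02 Wh

98.02 Wh


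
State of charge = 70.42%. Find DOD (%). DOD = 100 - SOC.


Complement of SOC: DOD = 100% - 70.42% = 29.58%

29.58%


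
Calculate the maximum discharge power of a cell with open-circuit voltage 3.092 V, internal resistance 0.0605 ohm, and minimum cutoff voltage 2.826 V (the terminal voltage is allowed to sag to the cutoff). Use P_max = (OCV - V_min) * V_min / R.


P_max = (OCV - V_min) * V_min / R = (3.092 - 2.826) * 2.826 / 0.0605 = 0.266 * 2.826 / 0.0605 = 12.43 W

12.43 W


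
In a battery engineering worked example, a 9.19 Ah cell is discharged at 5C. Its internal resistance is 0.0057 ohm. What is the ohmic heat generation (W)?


Step 1: I = C_rate * capacity = 5 * 9.19 = 45.95 A
Step 2: Q = I^2 * R = 45.95^2 * 0.0057 = 2111.4 * 0.0057 = 12.03 W

12.03 W


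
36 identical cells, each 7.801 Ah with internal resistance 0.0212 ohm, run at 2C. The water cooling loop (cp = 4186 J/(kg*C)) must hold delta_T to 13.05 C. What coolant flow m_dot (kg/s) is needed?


Step 1: I = 2 * 7.801 = 15.602 A
Step 2: Q_cell = I^2 * R = 15.602^2 * 0.0212 = 5.1606 W
Step 3: Q_total = 36 * 5.1606 = 185.78 W
Step 4: m_dot = Q_total / (cp * dT) = 185.78 / (4186 * 13.05) = 0.003401 kg/s

0.003401 kg/s


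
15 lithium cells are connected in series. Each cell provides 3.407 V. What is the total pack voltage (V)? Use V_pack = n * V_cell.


With 15 cells in series at 3.407 V each, V_pack = 51.105 V

51.105 V


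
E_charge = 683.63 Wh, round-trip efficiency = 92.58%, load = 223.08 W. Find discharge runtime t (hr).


Step 1: E_discharge = eta/100 * E_charge = 92.58/100 * 683.63 = 632.9 Wh
Step 2: t = E_discharge / P = 632.9 / 223.08 = 2.837 hr

2.837 hr


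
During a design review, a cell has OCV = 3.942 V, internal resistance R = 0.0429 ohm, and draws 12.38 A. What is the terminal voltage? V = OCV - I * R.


V = OCV - I*R = 3.942 - 12.38 * 0.0429 = 3.411 V

3.411 V


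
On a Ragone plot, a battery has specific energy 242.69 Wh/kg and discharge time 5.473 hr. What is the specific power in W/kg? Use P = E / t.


P_specific = E / t = 242.69 / 5.473 = 44.34 W/kg

44.34 W/kg


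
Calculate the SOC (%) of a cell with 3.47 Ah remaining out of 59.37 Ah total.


SOC% = 3.47 / 59.37 * 100 = 5.845%

5.845%


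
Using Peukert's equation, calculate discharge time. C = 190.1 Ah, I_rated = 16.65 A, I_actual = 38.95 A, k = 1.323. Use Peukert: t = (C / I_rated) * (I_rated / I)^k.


Step 1: t_rated = C / I_rated = 190.1 / 16.65 = 11.417 hr
Step 2: ratio = 16.65 / 38.95 = 0.42747
Step 3: ratio^k = 0.42747^1.323 = 0.32485
Step 4: t = t_rated * ratio^k = 11.417 * 0.32485 = 3.709 hr

3.709 hr


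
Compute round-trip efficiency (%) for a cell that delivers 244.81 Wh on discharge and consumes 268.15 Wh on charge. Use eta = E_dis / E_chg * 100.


Round-trip efficiency = 244.81/268.15 * 100% = 91.30%

91.30%


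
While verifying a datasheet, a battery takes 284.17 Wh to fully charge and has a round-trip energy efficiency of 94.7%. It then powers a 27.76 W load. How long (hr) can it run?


Step 1: E_discharge = eta/100 * E_charge = 94.7/100 * 284.17 = 269.11 Wh
Step 2: t = E_discharge / P = 269.11 / 27.76 = 9.694 hr

9.694 hr


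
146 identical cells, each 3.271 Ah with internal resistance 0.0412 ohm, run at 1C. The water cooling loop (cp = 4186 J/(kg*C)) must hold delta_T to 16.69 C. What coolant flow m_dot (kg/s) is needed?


Step 1: I = 1 * 3.271 = 3.271 A
Step 2: Q_cell = I^2 * R = 3.271^2 * 0.0412 = 0.44082 W
Step 3: Q_total = 146 * 0.44082 = 64.36 W
Step 4: m_dot = Q_total / (cp * dT) = 64.36 / (4186 * 16.69) = 9.212e-04 kg/s

9.212e-04 kg/s


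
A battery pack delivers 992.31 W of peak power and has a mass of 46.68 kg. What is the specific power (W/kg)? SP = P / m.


SP = P / m = 992.31 / 46.68 = 21.26 W/kg

21.26 W/kg


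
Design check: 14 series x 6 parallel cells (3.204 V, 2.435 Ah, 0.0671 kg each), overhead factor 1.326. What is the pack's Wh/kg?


Step 1: V_pack = 14 * 3.204 = 44.856 V
Step 2: C_pack = 6 * 2.435 = 14.61 Ah
Step 3: E_pack = V_pack * C_pack = 44.856 * 14.61 = 655.35 Wh
Step 4: m_pack = 14 * 6 * 0.0671 * 1.326 = 7.4739 kg
Step 5: ED = E_pack / m_pack = 655.35 / 7.4739 = 87.69 Wh/kg

87.69 Wh/kg


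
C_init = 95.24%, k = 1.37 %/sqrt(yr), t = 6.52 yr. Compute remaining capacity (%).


Step 1: sqrt(6.52 yr) = 2.5534
Step 2: drop = 1.37 * 2.5534 = 3.4982
Step 3: C_final = 95.24 - 3.4982 = 91.74%

91.74%


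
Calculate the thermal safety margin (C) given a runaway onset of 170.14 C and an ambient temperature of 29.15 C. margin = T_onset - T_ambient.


Safety margin = 170.14 C - 29.15 C = 140.99 C

140.99 C


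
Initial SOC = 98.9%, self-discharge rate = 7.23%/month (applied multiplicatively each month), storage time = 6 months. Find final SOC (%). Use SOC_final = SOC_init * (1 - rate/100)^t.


Monthly retention factor = 1 - 7.23/100 = 0.9277
Over 6 months: factor^6 = 0.63745
SOC_final = 98.9 * 0.63745 = 63.04%

63.04%


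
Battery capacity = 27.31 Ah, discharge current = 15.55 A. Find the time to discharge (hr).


Runtime = 27.31 Ah / 15.55 A = 1.756 hr

1.756 hr


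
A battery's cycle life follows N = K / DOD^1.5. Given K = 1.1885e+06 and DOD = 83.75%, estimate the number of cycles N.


Step 1: DOD^1.5 = 83.75^1.5 = 766.44
Step 2: N = 1.1885e+06 / 766.44 = 1551 cycles

1551 cycles


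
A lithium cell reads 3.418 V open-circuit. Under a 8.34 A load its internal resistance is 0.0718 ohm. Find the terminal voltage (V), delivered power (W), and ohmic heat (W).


Step 1: V_terminal = OCV - I*R = 3.418 - 8.34 * 0.0718 = 2.8192 V
Step 2: P_out = V_terminal * I = 2.8192 * 8.34 = 23.51 W
Step 3: Q = I^2 * R = 8.34^2 * 0.0718 = 4.994 W

V=2.8192 V, P=23.51 W, Q=4.994 W


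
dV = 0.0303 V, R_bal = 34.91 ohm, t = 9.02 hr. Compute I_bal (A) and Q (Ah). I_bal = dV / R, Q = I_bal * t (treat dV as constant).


I_bal = dV / R = 0.0303 / 34.91 = 8.6795e-04 A
Q = I_bal * t = 8.6795e-04 * 9.02 = 0.007829 Ah

I=8.6795e-04 A, Q=0.007829 Ah


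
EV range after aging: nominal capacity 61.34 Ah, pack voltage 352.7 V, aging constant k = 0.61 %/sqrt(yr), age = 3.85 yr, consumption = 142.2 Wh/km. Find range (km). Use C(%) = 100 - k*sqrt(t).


Step 1: capacity retention = 100 - 0.61 * sqrt(3.85) = 100 - 0.61 * 1.9621 = 98.803%
Step 2: C_now = 61.34 * 98.803/100 = 60.606 Ah
Step 3: E_pack = V * C_now = 352.7 * 60.606 = 21376 Wh
Step 4: range = E_pack / consumption = 21376 / 142.2 = 150.3 km

150.3 km


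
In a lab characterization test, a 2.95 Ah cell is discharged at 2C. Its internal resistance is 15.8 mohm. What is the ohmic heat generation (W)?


Convert: R = 15.8 mohm = 0.0158 ohm
Step 1: I = C_rate * capacity = 2 * 2.95 = 5.9 A
Step 2: Q = I^2 * R = 5.9^2 * 0.0158 = 34.81 * 0.0158 = 0.5500 W

0.5500 W


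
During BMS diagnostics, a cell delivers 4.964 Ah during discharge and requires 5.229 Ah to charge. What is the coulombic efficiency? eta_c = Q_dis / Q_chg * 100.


Coulombic efficiency = 4.964/5.229 * 100% = 94.93%

94.93%


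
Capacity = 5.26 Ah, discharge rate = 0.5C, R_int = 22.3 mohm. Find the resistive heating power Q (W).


Convert: R = 22.3 mohm = 0.0223 ohm
Step 1: I = C_rate * capacity = 0.5 * 5.26 = 2.63 A
Step 2: Q = I^2 * R = 2.63^2 * 0.0223 = 6.9169 * 0.0223 = 0.1542 W

0.1542 W


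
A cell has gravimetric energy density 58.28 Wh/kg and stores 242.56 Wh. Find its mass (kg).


m = E / ED = 242.56 / 58.28 = 4.162 kg

4.162 kg


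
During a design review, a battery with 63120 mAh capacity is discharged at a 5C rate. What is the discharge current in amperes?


Convert: capacity = 63120 mAh = 63.12 Ah
At 5C: I = 5 * 63.12 Ah = 315.6 A

315.6 A


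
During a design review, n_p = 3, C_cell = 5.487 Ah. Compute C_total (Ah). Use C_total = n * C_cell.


Parallel capacities add: 3 * 5.487 Ah = 16.461 Ah

16.461 Ah


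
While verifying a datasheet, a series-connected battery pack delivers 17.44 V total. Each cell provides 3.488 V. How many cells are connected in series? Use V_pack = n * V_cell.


n = V_pack / V_cell = 17.44 / 3.488 = 5

5


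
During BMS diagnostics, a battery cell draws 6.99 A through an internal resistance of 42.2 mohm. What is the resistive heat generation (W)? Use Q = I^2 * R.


Convert: R = 42.2 mohm = 0.0422 ohm
I^2 = 48.86
Q = 48.86 * 0.0422 = 2.062 W

2.062 W


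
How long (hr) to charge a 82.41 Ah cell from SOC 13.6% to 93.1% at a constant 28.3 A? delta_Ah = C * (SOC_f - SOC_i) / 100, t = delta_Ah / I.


delta_Ah = 82.41 * (93.1 - 13.6) / 100 = 65.516 Ah
t = delta_Ah / I = 65.516 / 28.3 = 2.315 hr

2.315 hr


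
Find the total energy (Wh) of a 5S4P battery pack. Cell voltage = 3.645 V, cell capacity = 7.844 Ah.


E = Ns * Vcell * Np * Ccell = 5 * 3.645 * 4 * 7.844 = 571.8 Wh

571.8 Wh


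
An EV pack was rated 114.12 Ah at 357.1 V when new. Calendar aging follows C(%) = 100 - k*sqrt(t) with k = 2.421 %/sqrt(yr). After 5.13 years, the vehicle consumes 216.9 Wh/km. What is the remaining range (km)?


Step 1: capacity retention = 100 - 2.421 * sqrt(5.13) = 100 - 2.421 * 2.265 = 94.516%
Step 2: C_now = 114.12 * 94.516/100 = 107.86 Ah
Step 3: E_pack = V * C_now = 357.1 * 107.86 = 38517 Wh
Step 4: range = E_pack / consumption = 38517 / 216.9 = 177.6 km

177.6 km


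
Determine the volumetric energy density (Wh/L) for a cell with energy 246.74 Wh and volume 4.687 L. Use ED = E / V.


ED = E / V = 246.74 / 4.687 = 52.64 Wh/L

52.64 Wh/L


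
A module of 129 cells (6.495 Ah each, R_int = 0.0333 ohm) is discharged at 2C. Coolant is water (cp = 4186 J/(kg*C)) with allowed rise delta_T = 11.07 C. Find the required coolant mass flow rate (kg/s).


Step 1: I = 2 * 6.495 = 12.99 A
Step 2: Q_cell = I^2 * R = 12.99^2 * 0.0333 = 5.619 W
Step 3: Q_total = 129 * 5.619 = 724.85 W
Step 4: m_dot = Q_total / (cp * dT) = 724.85 / (4186 * 11.07) = 0.01564 kg/s

0.01564 kg/s


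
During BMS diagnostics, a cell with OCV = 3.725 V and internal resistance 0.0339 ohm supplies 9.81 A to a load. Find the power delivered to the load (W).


Step 1: V_terminal = OCV - I*R = 3.725 - 9.81 * 0.0339 = 3.3924 V
Step 2: P_out = V_terminal * I = 3.3924 * 9.81 = 33.28 W

33.28 W


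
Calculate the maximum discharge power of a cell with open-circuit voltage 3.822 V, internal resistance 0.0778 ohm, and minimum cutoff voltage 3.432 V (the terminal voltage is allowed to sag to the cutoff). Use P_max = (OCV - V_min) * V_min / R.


dV = OCV - V_min = 0.39 V (so I_max = dV / R)
P_max = dV * V_min / R = 0.39 * 3.432 / 0.0778 = 17.20 W

17.20 W


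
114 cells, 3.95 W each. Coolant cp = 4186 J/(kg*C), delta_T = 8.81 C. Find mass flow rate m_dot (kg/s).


Q_total = 114 * 3.95 = 450.3 W
m_dot = Q_total / (cp * dT) = 450.3 / (4186 * 8.81) = 0.01221 kg/s

0.01221 kg/s


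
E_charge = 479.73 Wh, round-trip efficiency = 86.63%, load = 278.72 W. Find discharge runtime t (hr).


Step 1: E_discharge = eta/100 * E_charge = 86.63/100 * 479.73 = 415.59 Wh
Step 2: t = E_discharge / P = 415.59 / 278.72 = 1.491 hr

1.491 hr


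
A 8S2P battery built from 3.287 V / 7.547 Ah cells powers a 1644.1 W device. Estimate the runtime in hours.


Step 1: E_pack = Ns * V_cell * Np * C_cell = 8 * 3.287 * 2 * 7.547 = 396.91 Wh
Step 2: t = E_pack / P = 396.91 / 1644.1 = 0.2414 hr

0.2414 hr


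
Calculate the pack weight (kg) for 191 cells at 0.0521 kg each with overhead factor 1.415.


m_pack = n * m_cell * overhead = 191 * 0.0521 * 1.415 = 14.08 kg

14.08 kg


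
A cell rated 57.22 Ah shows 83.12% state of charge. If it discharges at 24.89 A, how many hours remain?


Step 1: remaining = SOC/100 * C_total = 83.12/100 * 57.22 = 47.561 Ah
Step 2: t = remaining / I = 47.561 / 24.89 = 1.911 hr

1.911 hr


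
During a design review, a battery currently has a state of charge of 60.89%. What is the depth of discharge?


Complement of SOC: DOD = 100% - 60.89% = 39.11%

39.11%


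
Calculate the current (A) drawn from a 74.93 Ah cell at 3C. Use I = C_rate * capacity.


I = C_rate * capacity = 3 * 74.93 = 224.79 A

224.79 A


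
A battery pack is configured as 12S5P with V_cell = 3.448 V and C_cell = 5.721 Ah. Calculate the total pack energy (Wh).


E = Ns * Vcell * Np * Ccell = 12 * 3.448 * 5 * 5.721 = 1184 Wh

1184 Wh


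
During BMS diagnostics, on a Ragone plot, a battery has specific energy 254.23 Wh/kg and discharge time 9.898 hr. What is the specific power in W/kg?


P_specific = E / t = 254.23 / 9.898 = 25.68 W/kg

25.68 W/kg


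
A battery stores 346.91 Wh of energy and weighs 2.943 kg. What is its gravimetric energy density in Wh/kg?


Specific energy = 346.91 Wh / 2.943 kg = 117.9 Wh/kg

117.9 Wh/kg


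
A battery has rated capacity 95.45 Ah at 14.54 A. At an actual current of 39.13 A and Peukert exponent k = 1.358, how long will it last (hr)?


t_rated = C / I_rated = 95.45 / 14.54 = 6.5646 hr
(I_rated/I)^k = (0.37158)^1.358 = 0.26069
t = t_rated * (I_rated/I)^k = 6.5646 * 0.26069 = 1.711 hr

1.711 hr


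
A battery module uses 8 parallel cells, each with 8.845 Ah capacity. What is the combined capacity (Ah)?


Parallel capacities add: 8 * 8.845 Ah = 70.76 Ah

70.76 Ah


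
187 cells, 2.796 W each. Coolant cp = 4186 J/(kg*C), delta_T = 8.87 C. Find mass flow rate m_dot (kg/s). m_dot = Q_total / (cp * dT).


Q_total = 187 * 2.796 = 522.85 W
m_dot = Q_total / (cp * dT) = 522.85 / (4186 * 8.87) = 0.01408 kg/s

0.01408 kg/s


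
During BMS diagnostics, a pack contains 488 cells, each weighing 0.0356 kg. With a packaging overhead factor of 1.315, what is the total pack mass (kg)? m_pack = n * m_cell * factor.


m_pack = n * m_cell * overhead = 488 * 0.0356 * 1.315 = 22.85 kg

22.85 kg


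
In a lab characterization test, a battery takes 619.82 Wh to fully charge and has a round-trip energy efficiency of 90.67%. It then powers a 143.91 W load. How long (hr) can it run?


Step 1: E_discharge = eta/100 * E_charge = 90.67/100 * 619.82 = 561.99 Wh
Step 2: t = E_discharge / P = 561.99 / 143.91 = 3.905 hr

3.905 hr


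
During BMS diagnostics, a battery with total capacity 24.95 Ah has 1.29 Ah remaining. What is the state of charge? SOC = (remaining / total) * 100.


SOC% = 1.29 / 24.95 * 100 = 5.170%

5.170%


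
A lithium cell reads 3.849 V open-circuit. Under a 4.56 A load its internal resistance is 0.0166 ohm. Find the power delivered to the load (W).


Step 1: V_terminal = OCV - I*R = 3.849 - 4.56 * 0.0166 = 3.7733 V
Step 2: P_out = V_terminal * I = 3.7733 * 4.56 = 17.21 W

17.21 W


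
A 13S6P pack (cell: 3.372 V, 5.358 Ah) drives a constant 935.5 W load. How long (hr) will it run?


Step 1: E_pack = Ns * V_cell * Np * C_cell = 13 * 3.372 * 6 * 5.358 = 1409.2 Wh
Step 2: t = E_pack / P = 1409.2 / 935.5 = 1.506 hr

1.506 hr


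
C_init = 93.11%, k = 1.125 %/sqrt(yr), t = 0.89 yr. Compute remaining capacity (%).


Step 1: sqrt(0.89 yr) = 0.9434
Step 2: drop = 1.125 * 0.9434 = 1.0613
Step 3: C_final = 93.11 - 1.0613 = 92.05%

92.05%


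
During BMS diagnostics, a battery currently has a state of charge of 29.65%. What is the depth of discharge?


DOD = 100 - SOC = 100 - 29.65 = 70.35%

70.35%


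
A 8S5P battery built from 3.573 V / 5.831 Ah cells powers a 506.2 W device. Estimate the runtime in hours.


Step 1: E_pack = Ns * V_cell * Np * C_cell = 8 * 3.573 * 5 * 5.831 = 833.37 Wh
Step 2: t = E_pack / P = 833.37 / 506.2 = 1.646 hr

1.646 hr


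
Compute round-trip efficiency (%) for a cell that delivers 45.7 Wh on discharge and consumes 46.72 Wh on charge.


eta_e = E_dis / E_chg * 100 = 45.7 / 46.72 * 100 = 97.82%

97.82%


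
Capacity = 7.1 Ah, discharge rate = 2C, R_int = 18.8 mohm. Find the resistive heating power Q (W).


Convert: R = 18.8 mohm = 0.0188 ohm
Step 1: I = C_rate * capacity = 2 * 7.1 = 14.2 A
Step 2: Q = I^2 * R = 14.2^2 * 0.0188 = 201.64 * 0.0188 = 3.791 W

3.791 W


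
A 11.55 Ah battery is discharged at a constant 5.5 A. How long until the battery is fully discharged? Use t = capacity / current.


Runtime = 11.55 Ah / 5.5 A = 2.100 hr

2.100 hr


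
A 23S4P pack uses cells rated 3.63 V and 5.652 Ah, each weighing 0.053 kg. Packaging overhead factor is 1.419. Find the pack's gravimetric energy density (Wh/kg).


Step 1: V_pack = 23 * 3.63 = 83.49 V
Step 2: C_pack = 4 * 5.652 = 22.608 Ah
Step 3: E_pack = V_pack * C_pack = 83.49 * 22.608 = 1887.5 Wh
Step 4: m_pack = 23 * 4 * 0.053 * 1.419 = 6.919 kg
Step 5: ED = E_pack / m_pack = 1887.5 / 6.919 = 272.8 Wh/kg

272.8 Wh/kg


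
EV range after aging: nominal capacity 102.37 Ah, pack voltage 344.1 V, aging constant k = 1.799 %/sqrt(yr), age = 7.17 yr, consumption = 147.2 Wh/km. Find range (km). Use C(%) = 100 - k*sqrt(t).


Step 1: capacity retention = 100 - 1.799 * sqrt(7.17) = 100 - 1.799 * 2.6777 = 95.183%
Step 2: C_now = 102.37 * 95.183/100 = 97.439 Ah
Step 3: E_pack = V * C_now = 344.1 * 97.439 = 33529 Wh
Step 4: range = E_pack / consumption = 33529 / 147.2 = 227.8 km

227.8 km


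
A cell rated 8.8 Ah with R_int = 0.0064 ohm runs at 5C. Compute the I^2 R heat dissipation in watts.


Step 1: I = C_rate * capacity = 5 * 8.8 = 44 A
Step 2: Q = I^2 * R = 44^2 * 0.0064 = 1936 * 0.0064 = 12.39 W

12.39 W


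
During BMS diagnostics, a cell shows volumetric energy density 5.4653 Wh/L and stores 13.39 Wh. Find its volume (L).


V = E / ED = 13.39 / 5.4653 = 2.450 L

2.450 L


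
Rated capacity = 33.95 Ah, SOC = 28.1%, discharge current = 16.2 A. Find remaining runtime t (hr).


Step 1: remaining = SOC/100 * C_total = 28.1/100 * 33.95 = 9.54 Ah
Step 2: t = remaining / I = 9.54 / 16.2 = 0.5889 hr

0.5889 hr


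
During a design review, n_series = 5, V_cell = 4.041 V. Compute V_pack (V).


V_pack = n * V_cell = 5 * 4.041 = 20.205 V

20.205 V


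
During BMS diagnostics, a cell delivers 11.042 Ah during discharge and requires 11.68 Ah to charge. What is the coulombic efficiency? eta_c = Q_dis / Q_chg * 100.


eta_c = Q_dis / Q_chg * 100 = 11.042 / 11.68 * 100 = 94.54%

94.54%


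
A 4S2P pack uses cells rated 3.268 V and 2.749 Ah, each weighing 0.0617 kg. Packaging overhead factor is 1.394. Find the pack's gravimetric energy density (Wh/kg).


Step 1: V_pack = 4 * 3.268 = 13.072 V
Step 2: C_pack = 2 * 2.749 = 5.498 Ah
Step 3: E_pack = V_pack * C_pack = 13.072 * 5.498 = 71.87 Wh
Step 4: m_pack = 4 * 2 * 0.0617 * 1.394 = 0.68808 kg
Step 5: ED = E_pack / m_pack = 71.87 / 0.68808 = 104.5 Wh/kg

104.5 Wh/kg


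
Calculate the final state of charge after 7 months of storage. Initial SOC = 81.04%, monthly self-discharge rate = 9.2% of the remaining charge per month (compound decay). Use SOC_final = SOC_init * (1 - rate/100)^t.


Monthly retention factor = 1 - 9.2/100 = 0.908
Over 7 months: factor^7 = 0.50886
SOC_final = 81.04 * 0.50886 = 41.24%

41.24%


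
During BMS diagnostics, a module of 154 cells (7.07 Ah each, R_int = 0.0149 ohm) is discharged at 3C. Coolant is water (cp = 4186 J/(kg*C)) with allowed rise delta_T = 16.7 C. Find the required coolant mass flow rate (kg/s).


Step 1: I = 3 * 7.07 = 21.21 A
Step 2: Q_cell = I^2 * R = 21.21^2 * 0.0149 = 6.703 W
Step 3: Q_total = 154 * 6.703 = 1032.3 W
Step 4: m_dot = Q_total / (cp * dT) = 1032.3 / (4186 * 16.7) = 0.01477 kg/s

0.01477 kg/s


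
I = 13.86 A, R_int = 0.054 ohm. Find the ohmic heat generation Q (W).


I^2 = 192.1
Q = 192.1 * 0.054 = 10.37 W

10.37 W


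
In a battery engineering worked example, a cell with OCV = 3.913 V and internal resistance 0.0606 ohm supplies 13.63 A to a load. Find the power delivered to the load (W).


Step 1: V_terminal = OCV - I*R = 3.913 - 13.63 * 0.0606 = 3.087 V
Step 2: P_out = V_terminal * I = 3.087 * 13.63 = 42.08 W

42.08 W


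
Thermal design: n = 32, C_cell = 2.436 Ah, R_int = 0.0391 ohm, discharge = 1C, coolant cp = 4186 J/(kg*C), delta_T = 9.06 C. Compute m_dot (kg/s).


Step 1: I = 1 * 2.436 = 2.436 A
Step 2: Q_cell = I^2 * R = 2.436^2 * 0.0391 = 0.23202 W
Step 3: Q_total = 32 * 0.23202 = 7.4246 W
Step 4: m_dot = Q_total / (cp * dT) = 7.4246 / (4186 * 9.06) = 1.958e-04 kg/s

1.958e-04 kg/s


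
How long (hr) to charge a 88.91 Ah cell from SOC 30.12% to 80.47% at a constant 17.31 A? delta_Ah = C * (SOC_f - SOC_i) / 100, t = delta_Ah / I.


Step 1: dSOC = 80.47% - 30.12% = 50.35%
Step 2: delta_Ah = 88.91 * 50.35 / 100 = 44.766 Ah
Step 3: t = 44.766 / 17.31 = 2.586 hr

2.586 hr


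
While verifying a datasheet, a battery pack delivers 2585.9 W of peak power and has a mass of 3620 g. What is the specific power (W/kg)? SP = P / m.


Convert: m = 3620 g = 3.62 kg
SP = P / m = 2585.9 / 3.62 = 714.3 W/kg

714.3 W/kg


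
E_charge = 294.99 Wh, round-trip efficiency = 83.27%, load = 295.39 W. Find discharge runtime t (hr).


Step 1: E_discharge = eta/100 * E_charge = 83.27/100 * 294.99 = 245.64 Wh
Step 2: t = E_discharge / P = 245.64 / 295.39 = 0.8316 hr

0.8316 hr


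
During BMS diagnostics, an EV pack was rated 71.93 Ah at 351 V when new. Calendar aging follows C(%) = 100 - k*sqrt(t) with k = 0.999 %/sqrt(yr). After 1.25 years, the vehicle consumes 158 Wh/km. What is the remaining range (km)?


Step 1: capacity retention = 100 - 0.999 * sqrt(1.25) = 100 - 0.999 * 1.118 = 98.883%
Step 2: C_now = 71.93 * 98.883/100 = 71.127 Ah
Step 3: E_pack = V * C_now = 351 * 71.127 = 24966 Wh
Step 4: range = E_pack / consumption = 24966 / 158 = 158.0 km

158.0 km


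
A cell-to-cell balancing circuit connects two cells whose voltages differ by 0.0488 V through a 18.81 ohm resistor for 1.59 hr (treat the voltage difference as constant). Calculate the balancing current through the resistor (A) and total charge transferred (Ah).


First, Ohm's law: I_bal = 0.0488 V / 18.81 ohm = 0.0025944 A
Then Q = I * t = 0.0025944 A * 1.59 hr = 0.004125 Ah

I=0.0025944 A, Q=0.004125 Ah


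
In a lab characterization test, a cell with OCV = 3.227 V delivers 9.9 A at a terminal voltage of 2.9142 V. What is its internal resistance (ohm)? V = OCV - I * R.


R = (OCV - V) / I = (3.227 - 2.9142) / 9.9 = 0.03160 ohm

0.03160 ohm


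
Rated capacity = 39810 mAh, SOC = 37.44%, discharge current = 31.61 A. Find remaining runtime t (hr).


Convert: C_total = 39810 mAh = 39.81 Ah
Step 1: remaining = SOC/100 * C_total = 37.44/100 * 39.81 = 14.905 Ah
Step 2: t = remaining / I = 14.905 / 31.61 = 0.4715 hr

0.4715 hr


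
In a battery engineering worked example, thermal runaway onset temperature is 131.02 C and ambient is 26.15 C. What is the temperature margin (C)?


margin = T_onset - T_ambient = 131.02 - 26.15 = 104.87 C

104.87 C


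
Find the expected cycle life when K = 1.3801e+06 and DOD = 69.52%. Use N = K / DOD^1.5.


Step 1: DOD^1.5 = 69.52^1.5 = 579.65
Step 2: N = 1.3801e+06 / 579.65 = 2381 cycles

2381 cycles


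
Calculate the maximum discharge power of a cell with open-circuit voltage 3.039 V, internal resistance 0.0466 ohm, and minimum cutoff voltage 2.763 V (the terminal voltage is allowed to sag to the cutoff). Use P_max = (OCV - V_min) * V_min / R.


P_max = (OCV - V_min) * V_min / R = (3.039 - 2.763) * 2.763 / 0.0466 = 0.276 * 2.763 / 0.0466 = 16.36 W

16.36 W


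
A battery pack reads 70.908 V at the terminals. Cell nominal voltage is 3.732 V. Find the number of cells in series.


n = V_pack / V_cell = 70.908 / 3.732 = 19

19


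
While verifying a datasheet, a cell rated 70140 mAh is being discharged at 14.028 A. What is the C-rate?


Convert: capacity = 70140 mAh = 70.14 Ah
Rearranging: C_rate = 14.028 / 70.14 = 0.2C

0.2C


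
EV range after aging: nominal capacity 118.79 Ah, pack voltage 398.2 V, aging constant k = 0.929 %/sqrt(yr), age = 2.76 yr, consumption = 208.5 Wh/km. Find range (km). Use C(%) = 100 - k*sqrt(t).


Step 1: capacity retention = 100 - 0.929 * sqrt(2.76) = 100 - 0.929 * 1.6613 = 98.457%
Step 2: C_now = 118.79 * 98.457/100 = 116.96 Ah
Step 3: E_pack = V * C_now = 398.2 * 116.96 = 46573 Wh
Step 4: range = E_pack / consumption = 46573 / 208.5 = 223.4 km

223.4 km


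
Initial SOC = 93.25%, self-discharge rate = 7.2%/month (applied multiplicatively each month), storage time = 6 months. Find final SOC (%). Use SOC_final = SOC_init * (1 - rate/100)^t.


Monthly retention factor = 1 - 7.2/100 = 0.928
Over 6 months: factor^6 = 0.63869
SOC_final = 93.25 * 0.63869 = 59.56%

59.56%


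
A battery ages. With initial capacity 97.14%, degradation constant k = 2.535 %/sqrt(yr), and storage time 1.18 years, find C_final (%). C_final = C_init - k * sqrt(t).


Step 1: sqrt(1.18 yr) = 1.0863
Step 2: drop = 2.535 * 1.0863 = 2.7538
Step 3: C_final = 97.14 - 2.7538 = 94.39%

94.39%


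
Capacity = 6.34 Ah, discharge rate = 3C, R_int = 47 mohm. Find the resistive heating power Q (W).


Convert: R = 47 mohm = 0.047 ohm
Step 1: I = C_rate * capacity = 3 * 6.34 = 19.02 A
Step 2: Q = I^2 * R = 19.02^2 * 0.047 = 361.76 * 0.047 = 17.00 W

17.00 W


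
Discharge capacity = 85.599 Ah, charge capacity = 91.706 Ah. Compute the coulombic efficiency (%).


eta_c = Q_dis / Q_chg * 100 = 85.599 / 91.706 * 100 = 93.34%

93.34%
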